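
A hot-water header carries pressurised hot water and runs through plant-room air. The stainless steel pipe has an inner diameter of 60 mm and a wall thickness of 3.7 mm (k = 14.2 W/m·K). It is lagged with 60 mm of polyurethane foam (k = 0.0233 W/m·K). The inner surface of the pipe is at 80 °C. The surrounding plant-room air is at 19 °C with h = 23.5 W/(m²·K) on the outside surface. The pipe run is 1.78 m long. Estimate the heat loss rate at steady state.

Cylindrical conduction, so R = ln(r₂/r₁)/(2πkL) per layer, in series:
R_stainless steel pipe wall = ln(33.7/30)/(2π×14.2×1.78) = 7.323×10^-4 K/W
R_polyurethane foam = ln(93.7/33.7)/(2π×0.0233×1.78) = 3.924 K/W
R_outer film = 1/(h_o·2πr_oL) = 1/(23.5×2π×0.0937×1.78) = 0.04061 K/W
R_total = 3.966 K/W
Q = ΔT/R_total = 61/3.966

Q ≈ 15.4 W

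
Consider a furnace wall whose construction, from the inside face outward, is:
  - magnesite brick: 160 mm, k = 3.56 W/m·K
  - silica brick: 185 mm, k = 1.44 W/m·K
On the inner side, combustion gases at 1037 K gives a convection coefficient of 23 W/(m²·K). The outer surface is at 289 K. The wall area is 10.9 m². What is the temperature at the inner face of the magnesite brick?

T ≈ 887 K

Series thermal resistances:
R_inner film = 1/(h_i·A) = 1/(23×10.9) = 0.003989 K/W
R_magnesite brick = L/(kA) = 0.16/(3.56×10.9) = 0.004123 K/W
R_silica brick = L/(kA) = 0.185/(1.44×10.9) = 0.01179 K/W
R_total = 0.0199 K/W;  Q = ΔT/R_total = 748/0.0199 = 37590 W
T_interface = T_inner − Q·ΣR(inner→interface) = 1037 − 37600×0.003989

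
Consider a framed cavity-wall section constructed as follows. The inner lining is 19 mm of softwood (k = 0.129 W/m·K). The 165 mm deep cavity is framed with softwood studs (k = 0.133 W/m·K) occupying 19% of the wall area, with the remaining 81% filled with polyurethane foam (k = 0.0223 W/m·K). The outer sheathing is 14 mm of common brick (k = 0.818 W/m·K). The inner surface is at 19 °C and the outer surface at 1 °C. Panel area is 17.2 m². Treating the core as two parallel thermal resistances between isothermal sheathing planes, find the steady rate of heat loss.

Sheathing layers in series; stud and cavity paths in parallel between them.
R_inner = 0.019/(0.129×17.2) = 0.008563 K/W
R_stud  = 0.165/(0.133×0.19×17.2) = 0.3796 K/W
R_cav   = 0.165/(0.0223×0.81×17.2) = 0.5311 K/W
1/R_core = 1/R_stud + 1/R_cav → R_core = 0.2214 K/W
R_outer = 0.014/(0.818×17.2) = 9.951×10^-4 K/W
R_total = 0.2309 K/W
Q = ΔT/R_total = 18/0.2309

Q ≈ 77.9 W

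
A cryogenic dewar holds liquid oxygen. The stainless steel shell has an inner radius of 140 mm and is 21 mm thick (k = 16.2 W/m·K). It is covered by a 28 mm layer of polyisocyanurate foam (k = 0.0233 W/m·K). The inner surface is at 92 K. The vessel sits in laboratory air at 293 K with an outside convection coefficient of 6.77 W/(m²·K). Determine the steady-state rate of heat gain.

Q ≈ 57.8 W

For a spherical shell R = (1/r₁ − 1/r₂)/(4πk); film R = 1/(h·4πr²). In series:
R_stainless steel shell = (1/0.14 − 1/0.161)/(4π×16.2) = 0.004577 K/W
R_polyisocyanurate foam = (1/0.161 − 1/0.189)/(4π×0.0233) = 3.143 K/W
R_outer film = 1/(h·4πr_o²) = 1/(6.77×4π×0.189²) = 0.3291 K/W
R_total = 3.476 K/W
Q = ΔT/R_total = 201/3.476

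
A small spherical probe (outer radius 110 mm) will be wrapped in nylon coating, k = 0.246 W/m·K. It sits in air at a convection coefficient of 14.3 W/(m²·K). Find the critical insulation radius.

r_cr ≈ 34.4 mm

For a sphere r_cr = 2k/h = 2×0.246/14.3
r_cr = 34.4 mm; since the bare radius (110 mm) is above r_cr, any added insulation will reduce heat loss.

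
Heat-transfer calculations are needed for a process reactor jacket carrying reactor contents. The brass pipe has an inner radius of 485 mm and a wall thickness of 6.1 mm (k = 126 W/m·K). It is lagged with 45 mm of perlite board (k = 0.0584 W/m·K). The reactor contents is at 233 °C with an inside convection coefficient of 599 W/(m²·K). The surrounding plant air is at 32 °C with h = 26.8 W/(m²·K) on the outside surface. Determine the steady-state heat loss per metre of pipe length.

For a radial system each layer contributes R = ln(r_out/r_in)/(2πkL); films add R = 1/(hA).
R_inner film = 1/(h_i·2πr₁L) = 1/(599×2π×0.485×1) = 5.478×10^-4 K/W
R_brass pipe wall = ln(491.1/485)/(2π×126×1) = 1.579×10^-5 K/W
R_perlite board = ln(536.1/491.1)/(2π×0.0584×1) = 0.2389 K/W
R_outer film = 1/(h_o·2πr_oL) = 1/(26.8×2π×0.5361×1) = 0.01108 K/W
R_total = 0.2506 K/W
Q = ΔT/R_total = 201/0.2506

q′ ≈ 802 W/m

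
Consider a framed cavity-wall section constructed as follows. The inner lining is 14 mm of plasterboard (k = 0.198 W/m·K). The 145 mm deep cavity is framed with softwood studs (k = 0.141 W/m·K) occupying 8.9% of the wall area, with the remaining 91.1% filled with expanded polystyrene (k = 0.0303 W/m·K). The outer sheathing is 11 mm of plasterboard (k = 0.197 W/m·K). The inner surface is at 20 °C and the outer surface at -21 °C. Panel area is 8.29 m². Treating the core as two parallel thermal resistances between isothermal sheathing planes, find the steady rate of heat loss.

Q ≈ 90.9 W

Sheathing layers in series; stud and cavity paths in parallel between them.
R_inner = 0.014/(0.198×8.29) = 0.008529 K/W
R_stud  = 0.145/(0.141×0.089×8.29) = 1.394 K/W
R_cav   = 0.145/(0.0303×0.911×8.29) = 0.6337 K/W
1/R_core = 1/R_stud + 1/R_cav → R_core = 0.4356 K/W
R_outer = 0.011/(0.197×8.29) = 0.006736 K/W
R_total = 0.4509 K/W
Q = ΔT/R_total = 41/0.4509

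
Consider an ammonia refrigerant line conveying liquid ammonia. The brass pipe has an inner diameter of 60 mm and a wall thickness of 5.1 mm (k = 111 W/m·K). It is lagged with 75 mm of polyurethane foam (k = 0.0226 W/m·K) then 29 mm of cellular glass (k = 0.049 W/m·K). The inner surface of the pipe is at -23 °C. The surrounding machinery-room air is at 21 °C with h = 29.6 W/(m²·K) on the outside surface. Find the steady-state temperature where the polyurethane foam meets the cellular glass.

Per-layer cylindrical resistances, series-summed:
R_brass pipe wall = ln(35.1/30)/(2π×111×1) = 2.251×10^-4 K/W
R_polyurethane foam = ln(110.1/35.1)/(2π×0.0226×1) = 8.051 K/W
R_cellular glass = ln(139.1/110.1)/(2π×0.049×1) = 0.7594 K/W
R_outer film = 1/(h_o·2πr_oL) = 1/(29.6×2π×0.1391×1) = 0.03865 K/W
R_total = 8.849 K/W
Q = ΔT/R_total = 44/8.849
Q = 4.97 W/m
T_interface = T_inner + Q·ΣR(inner→interface) = -23 + 4.97×8.051

T ≈ 17 °C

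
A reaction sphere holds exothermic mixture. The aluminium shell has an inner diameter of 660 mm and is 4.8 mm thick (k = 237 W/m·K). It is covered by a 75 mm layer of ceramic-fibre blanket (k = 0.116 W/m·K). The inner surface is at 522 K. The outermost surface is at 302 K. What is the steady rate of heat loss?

Q ≈ 587 W

Spherical conduction: R = (1/r_in − 1/r_out)/(4πk) per layer; series-sum.
R_aluminium shell = (1/0.33 − 1/0.3348)/(4π×237) = 1.459×10^-5 K/W
R_ceramic-fibre blanket = (1/0.3348 − 1/0.4098)/(4π×0.116) = 0.375 K/W
R_total = 0.375 K/W
Q = ΔT/R_total = 220/0.375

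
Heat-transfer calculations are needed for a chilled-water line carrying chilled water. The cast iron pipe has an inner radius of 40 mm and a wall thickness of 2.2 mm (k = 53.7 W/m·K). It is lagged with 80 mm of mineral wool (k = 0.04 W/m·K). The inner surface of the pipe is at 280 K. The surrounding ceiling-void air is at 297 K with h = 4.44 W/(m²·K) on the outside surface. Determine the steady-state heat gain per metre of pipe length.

Treating each annulus and film as a series resistance:
R_cast iron pipe wall = ln(42.2/40)/(2π×53.7×1) = 1.587×10^-4 K/W
R_mineral wool = ln(122.2/42.2)/(2π×0.04×1) = 4.23 K/W
R_outer film = 1/(h_o·2πr_oL) = 1/(4.44×2π×0.1222×1) = 0.2933 K/W
R_total = 4.524 K/W
Q = ΔT/R_total = 17/4.524

q′ ≈ 3.76 W/m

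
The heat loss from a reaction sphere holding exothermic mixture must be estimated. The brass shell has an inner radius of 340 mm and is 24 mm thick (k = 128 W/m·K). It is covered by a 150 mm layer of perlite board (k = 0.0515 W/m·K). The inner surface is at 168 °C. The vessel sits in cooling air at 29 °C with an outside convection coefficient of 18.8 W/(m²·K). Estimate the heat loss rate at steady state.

Each spherical layer contributes R = (1/r_i − 1/r_o)/(4πk):
R_brass shell = (1/0.34 − 1/0.364)/(4π×128) = 1.206×10^-4 K/W
R_perlite board = (1/0.364 − 1/0.514)/(4π×0.0515) = 1.239 K/W
R_outer film = 1/(h·4πr_o²) = 1/(18.8×4π×0.514²) = 0.01602 K/W
R_total = 1.255 K/W
Q = ΔT/R_total = 139/1.255

Q ≈ 111 W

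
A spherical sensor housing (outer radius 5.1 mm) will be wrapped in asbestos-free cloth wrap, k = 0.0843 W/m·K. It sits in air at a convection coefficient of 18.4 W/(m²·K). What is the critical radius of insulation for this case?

For a sphere r_cr = 2k/h = 2×0.0843/18.4
r_cr = 9.16 mm; since the bare radius (5.1 mm) is below r_cr, adding a thin layer of insulation will *increase* heat loss.

r_cr ≈ 9.16 mm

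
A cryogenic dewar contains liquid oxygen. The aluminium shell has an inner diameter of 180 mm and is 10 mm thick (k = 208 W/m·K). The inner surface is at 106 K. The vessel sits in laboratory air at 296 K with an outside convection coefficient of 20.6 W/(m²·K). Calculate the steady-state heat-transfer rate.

Spherical conduction: R = (1/r_in − 1/r_out)/(4πk) per layer; series-sum.
R_aluminium shell = (1/0.09 − 1/0.1)/(4π×208) = 4.251×10^-4 K/W
R_outer film = 1/(h·4πr_o²) = 1/(20.6×4π×0.1²) = 0.3863 K/W
R_total = 0.3867 K/W
Q = ΔT/R_total = 190/0.3867

Q ≈ 491 W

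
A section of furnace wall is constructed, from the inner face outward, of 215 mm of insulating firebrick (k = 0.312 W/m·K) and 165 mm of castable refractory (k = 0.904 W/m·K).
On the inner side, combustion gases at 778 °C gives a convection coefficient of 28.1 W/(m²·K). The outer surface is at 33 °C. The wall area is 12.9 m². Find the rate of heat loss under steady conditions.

Q ≈ 10600 W

Using the resistance-network approach (series):
R_inner film = 1/(h_i·A) = 1/(28.1×12.9) = 0.002759 K/W
R_insulating firebrick = L/(kA) = 0.215/(0.312×12.9) = 0.05342 K/W
R_castable refractory = L/(kA) = 0.165/(0.904×12.9) = 0.01415 K/W
R_total = 0.07033 K/W
Q = ΔT / R_total = 745 / 0.07033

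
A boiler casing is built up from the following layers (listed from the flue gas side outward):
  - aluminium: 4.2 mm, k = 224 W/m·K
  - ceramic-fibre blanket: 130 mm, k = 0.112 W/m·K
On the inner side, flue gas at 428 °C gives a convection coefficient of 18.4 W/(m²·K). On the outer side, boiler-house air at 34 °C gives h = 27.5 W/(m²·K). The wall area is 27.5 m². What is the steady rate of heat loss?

Thermal resistances in series:
R_inner film = 1/(h_i·A) = 1/(18.4×27.5) = 0.001976 K/W
R_aluminium = L/(kA) = 0.0042/(224×27.5) = 6.818×10^-7 K/W
R_ceramic-fibre blanket = L/(kA) = 0.13/(0.112×27.5) = 0.04221 K/W
R_outer film = 1/(h_o·A) = 1/(27.5×27.5) = 0.001322 K/W
R_total = 0.04551 K/W
Q = ΔT / R_total = 394 / 0.04551

Q ≈ 8660 W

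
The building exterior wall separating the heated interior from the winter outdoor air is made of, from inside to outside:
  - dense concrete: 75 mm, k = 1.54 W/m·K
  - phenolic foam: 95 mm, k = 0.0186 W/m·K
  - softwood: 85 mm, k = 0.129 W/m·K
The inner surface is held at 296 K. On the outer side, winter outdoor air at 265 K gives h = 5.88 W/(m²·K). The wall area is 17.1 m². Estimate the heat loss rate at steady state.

Q ≈ 88.6 W

Model the wall as resistances in series:
R_dense concrete = L/(kA) = 0.075/(1.54×17.1) = 0.002848 K/W
R_phenolic foam = L/(kA) = 0.095/(0.0186×17.1) = 0.2987 K/W
R_softwood = L/(kA) = 0.085/(0.129×17.1) = 0.03853 K/W
R_outer film = 1/(h_o·A) = 1/(5.88×17.1) = 0.009945 K/W
R_total = 0.35 K/W
Q = ΔT / R_total = 31 / 0.35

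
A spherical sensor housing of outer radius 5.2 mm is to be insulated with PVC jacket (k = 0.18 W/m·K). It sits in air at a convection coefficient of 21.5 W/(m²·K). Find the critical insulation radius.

For a sphere r_cr = 2k/h = 2×0.18/21.5
r_cr = 16.7 mm; since the bare radius (5.2 mm) is below r_cr, adding a thin layer of insulation will *increase* heat loss.

r_cr ≈ 16.7 mm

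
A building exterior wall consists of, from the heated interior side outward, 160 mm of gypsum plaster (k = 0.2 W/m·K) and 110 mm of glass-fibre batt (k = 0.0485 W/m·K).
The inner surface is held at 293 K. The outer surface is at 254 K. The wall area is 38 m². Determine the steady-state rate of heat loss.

Model the wall as resistances in series:
R_gypsum plaster = L/(kA) = 0.16/(0.2×38) = 0.02105 K/W
R_glass-fibre batt = L/(kA) = 0.11/(0.0485×38) = 0.05969 K/W
R_total = 0.08074 K/W
Q = ΔT / R_total = 39 / 0.08074

Q ≈ 483 W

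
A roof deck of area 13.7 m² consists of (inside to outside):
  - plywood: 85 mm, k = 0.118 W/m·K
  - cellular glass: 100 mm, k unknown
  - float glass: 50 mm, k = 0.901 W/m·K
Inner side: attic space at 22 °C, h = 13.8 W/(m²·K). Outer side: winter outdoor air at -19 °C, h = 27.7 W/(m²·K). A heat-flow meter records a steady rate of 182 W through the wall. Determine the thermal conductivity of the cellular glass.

k ≈ 0.0454 W/(m·K)

Treating each layer as a thermal resistance in series:
R_inner film = 1/(h_i·A) = 1/(13.8×13.7) = 0.005289 K/W
R_plywood = L/(kA) = 0.085/(0.118×13.7) = 0.05258 K/W
R_float glass = L/(kA) = 0.05/(0.901×13.7) = 0.004051 K/W
R_outer film = 1/(h_o·A) = 1/(27.7×13.7) = 0.002635 K/W
Sum of known resistances R_other = 0.06455 K/W
Total R = ΔT/Q = 41/182 = 0.2253 K/W
R_cellular glass = R_total − R_other = 0.1607 K/W
k = L/(R·A) = 0.1/(0.1607×13.7)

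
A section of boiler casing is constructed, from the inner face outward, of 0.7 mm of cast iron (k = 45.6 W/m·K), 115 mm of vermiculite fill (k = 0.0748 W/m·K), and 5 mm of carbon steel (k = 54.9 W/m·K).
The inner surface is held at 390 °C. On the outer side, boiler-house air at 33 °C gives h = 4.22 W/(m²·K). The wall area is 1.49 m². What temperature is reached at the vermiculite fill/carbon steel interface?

T ≈ 80.7 °C

Model the wall as resistances in series:
R_cast iron = L/(kA) = 0.0007/(45.6×1.49) = 1.03×10^-5 K/W
R_vermiculite fill = L/(kA) = 0.115/(0.0748×1.49) = 1.032 K/W
R_carbon steel = L/(kA) = 0.005/(54.9×1.49) = 6.112×10^-5 K/W
R_outer film = 1/(h_o·A) = 1/(4.22×1.49) = 0.159 K/W
R_total = 1.191 K/W;  Q = ΔT/R_total = 357/1.191 = 299.8 W
T_interface = T_inner − Q·ΣR(inner→interface) = 390 − 300×1.032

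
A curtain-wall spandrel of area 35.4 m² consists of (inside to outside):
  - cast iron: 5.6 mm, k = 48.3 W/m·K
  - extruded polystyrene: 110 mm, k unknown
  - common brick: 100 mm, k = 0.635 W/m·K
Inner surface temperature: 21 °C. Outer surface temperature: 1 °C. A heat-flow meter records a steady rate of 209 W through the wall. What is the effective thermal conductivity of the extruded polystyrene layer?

k ≈ 0.0341 W/(m·K)

Thermal resistances in series:
R_cast iron = L/(kA) = 0.0056/(48.3×35.4) = 3.275×10^-6 K/W
R_common brick = L/(kA) = 0.1/(0.635×35.4) = 0.004449 K/W
Sum of known resistances R_other = 0.004452 K/W
Total R = ΔT/Q = 20/209 = 0.09569 K/W
R_extruded polystyrene = R_total − R_other = 0.09124 K/W
k = L/(R·A) = 0.11/(0.09124×35.4)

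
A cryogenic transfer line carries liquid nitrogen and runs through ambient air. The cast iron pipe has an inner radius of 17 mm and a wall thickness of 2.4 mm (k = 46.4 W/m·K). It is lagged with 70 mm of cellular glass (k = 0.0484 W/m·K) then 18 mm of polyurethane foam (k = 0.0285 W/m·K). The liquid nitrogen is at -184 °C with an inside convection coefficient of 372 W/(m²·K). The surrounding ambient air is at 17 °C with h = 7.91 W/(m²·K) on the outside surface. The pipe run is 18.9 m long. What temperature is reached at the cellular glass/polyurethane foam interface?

For a radial system each layer contributes R = ln(r_out/r_in)/(2πkL); films add R = 1/(hA).
R_inner film = 1/(h_i·2πr₁L) = 1/(372×2π×0.017×18.9) = 0.001332 K/W
R_cast iron pipe wall = ln(19.4/17)/(2π×46.4×18.9) = 2.397×10^-5 K/W
R_cellular glass = ln(89.4/19.4)/(2π×0.0484×18.9) = 0.2658 K/W
R_polyurethane foam = ln(107.4/89.4)/(2π×0.0285×18.9) = 0.0542 K/W
R_outer film = 1/(h_o·2πr_oL) = 1/(7.91×2π×0.1074×18.9) = 0.009912 K/W
R_total = 0.3313 K/W
Q = ΔT/R_total = 201/0.3313
Q = 607 W
T_interface = T_inner + Q·ΣR(inner→interface) = -184 + 607×0.2672

T ≈ -21.9 °C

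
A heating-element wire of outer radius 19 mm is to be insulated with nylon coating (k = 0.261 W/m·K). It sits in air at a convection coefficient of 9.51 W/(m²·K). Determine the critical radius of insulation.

r_cr ≈ 27.4 mm

For a cylinder r_cr = k/h = 0.261/9.51
r_cr = 27.4 mm; since the bare radius (19 mm) is below r_cr, adding a thin layer of insulation will *increase* heat loss.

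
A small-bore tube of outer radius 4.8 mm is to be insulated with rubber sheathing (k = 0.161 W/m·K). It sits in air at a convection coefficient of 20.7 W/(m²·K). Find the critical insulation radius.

For a cylinder r_cr = k/h = 0.161/20.7
r_cr = 7.78 mm; since the bare radius (4.8 mm) is below r_cr, adding a thin layer of insulation will *increase* heat loss.

r_cr ≈ 7.78 mm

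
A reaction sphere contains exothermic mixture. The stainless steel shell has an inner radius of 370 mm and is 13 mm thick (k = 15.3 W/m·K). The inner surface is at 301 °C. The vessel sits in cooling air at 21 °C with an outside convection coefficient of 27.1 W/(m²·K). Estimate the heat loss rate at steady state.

For a spherical shell R = (1/r₁ − 1/r₂)/(4πk); film R = 1/(h·4πr²). In series:
R_stainless steel shell = (1/0.37 − 1/0.383)/(4π×15.3) = 4.771×10^-4 K/W
R_outer film = 1/(h·4πr_o²) = 1/(27.1×4π×0.383²) = 0.02002 K/W
R_total = 0.0205 K/W
Q = ΔT/R_total = 280/0.0205

Q ≈ 13700 W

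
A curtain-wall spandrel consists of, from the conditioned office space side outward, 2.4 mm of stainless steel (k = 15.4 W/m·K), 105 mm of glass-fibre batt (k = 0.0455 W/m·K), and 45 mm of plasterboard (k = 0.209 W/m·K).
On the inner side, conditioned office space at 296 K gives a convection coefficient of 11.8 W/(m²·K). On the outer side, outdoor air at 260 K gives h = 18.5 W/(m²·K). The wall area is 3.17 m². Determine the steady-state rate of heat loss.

Q ≈ 42.9 W

Using the resistance-network approach (series):
R_inner film = 1/(h_i·A) = 1/(11.8×3.17) = 0.02673 K/W
R_stainless steel = L/(kA) = 0.0024/(15.4×3.17) = 4.916×10^-5 K/W
R_glass-fibre batt = L/(kA) = 0.105/(0.0455×3.17) = 0.728 K/W
R_plasterboard = L/(kA) = 0.045/(0.209×3.17) = 0.06792 K/W
R_outer film = 1/(h_o·A) = 1/(18.5×3.17) = 0.01705 K/W
R_total = 0.8397 K/W
Q = ΔT / R_total = 36 / 0.8397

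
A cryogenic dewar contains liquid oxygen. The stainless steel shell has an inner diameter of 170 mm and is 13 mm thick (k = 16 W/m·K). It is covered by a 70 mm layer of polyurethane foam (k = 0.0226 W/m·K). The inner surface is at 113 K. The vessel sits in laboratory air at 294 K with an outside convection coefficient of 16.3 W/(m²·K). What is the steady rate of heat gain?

Q ≈ 11.9 W

Each spherical layer contributes R = (1/r_i − 1/r_o)/(4πk):
R_stainless steel shell = (1/0.085 − 1/0.098)/(4π×16) = 0.007762 K/W
R_polyurethane foam = (1/0.098 − 1/0.168)/(4π×0.0226) = 14.97 K/W
R_outer film = 1/(h·4πr_o²) = 1/(16.3×4π×0.168²) = 0.173 K/W
R_total = 15.15 K/W
Q = ΔT/R_total = 181/15.15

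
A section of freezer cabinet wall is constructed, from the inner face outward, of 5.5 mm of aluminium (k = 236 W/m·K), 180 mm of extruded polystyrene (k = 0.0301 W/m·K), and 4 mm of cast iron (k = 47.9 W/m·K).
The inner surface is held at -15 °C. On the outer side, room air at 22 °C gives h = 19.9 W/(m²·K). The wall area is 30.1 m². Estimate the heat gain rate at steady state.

Using the resistance-network approach (series):
R_aluminium = L/(kA) = 0.0055/(236×30.1) = 7.743×10^-7 K/W
R_extruded polystyrene = L/(kA) = 0.18/(0.0301×30.1) = 0.1987 K/W
R_cast iron = L/(kA) = 0.004/(47.9×30.1) = 2.774×10^-6 K/W
R_outer film = 1/(h_o·A) = 1/(19.9×30.1) = 0.001669 K/W
R_total = 0.2003 K/W
Q = ΔT / R_total = 37 / 0.2003

Q ≈ 185 W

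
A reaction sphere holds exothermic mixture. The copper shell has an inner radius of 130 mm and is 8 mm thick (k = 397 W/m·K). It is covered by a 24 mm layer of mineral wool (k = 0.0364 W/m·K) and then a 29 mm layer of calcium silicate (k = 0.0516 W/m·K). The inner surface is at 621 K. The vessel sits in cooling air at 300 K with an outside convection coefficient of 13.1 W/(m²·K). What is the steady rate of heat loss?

Q ≈ 81.1 W

Spherical conduction: R = (1/r_in − 1/r_out)/(4πk) per layer; series-sum.
R_copper shell = (1/0.13 − 1/0.138)/(4π×397) = 8.939×10^-5 K/W
R_mineral wool = (1/0.138 − 1/0.162)/(4π×0.0364) = 2.347 K/W
R_calcium silicate = (1/0.162 − 1/0.191)/(4π×0.0516) = 1.445 K/W
R_outer film = 1/(h·4πr_o²) = 1/(13.1×4π×0.191²) = 0.1665 K/W
R_total = 3.959 K/W
Q = ΔT/R_total = 321/3.959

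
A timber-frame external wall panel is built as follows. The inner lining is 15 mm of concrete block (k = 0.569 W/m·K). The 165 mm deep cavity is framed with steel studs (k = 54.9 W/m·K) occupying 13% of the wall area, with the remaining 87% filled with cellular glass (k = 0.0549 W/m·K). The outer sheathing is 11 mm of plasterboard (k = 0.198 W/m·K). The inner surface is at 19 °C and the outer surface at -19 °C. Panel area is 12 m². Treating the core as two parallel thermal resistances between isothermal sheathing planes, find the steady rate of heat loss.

Sheathing layers in series; stud and cavity paths in parallel between them.
R_inner = 0.015/(0.569×12) = 0.002197 K/W
R_stud  = 0.165/(54.9×0.13×12) = 0.001927 K/W
R_cav   = 0.165/(0.0549×0.87×12) = 0.2879 K/W
1/R_core = 1/R_stud + 1/R_cav → R_core = 0.001914 K/W
R_outer = 0.011/(0.198×12) = 0.00463 K/W
R_total = 0.00874 K/W
Q = ΔT/R_total = 38/0.00874

Q ≈ 4350 W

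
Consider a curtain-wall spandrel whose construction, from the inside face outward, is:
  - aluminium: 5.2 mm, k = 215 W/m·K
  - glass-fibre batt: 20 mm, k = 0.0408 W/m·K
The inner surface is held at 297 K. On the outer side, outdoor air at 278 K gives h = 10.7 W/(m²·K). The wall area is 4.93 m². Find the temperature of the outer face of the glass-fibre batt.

Model the wall as resistances in series:
R_aluminium = L/(kA) = 0.0052/(215×4.93) = 4.906×10^-6 K/W
R_glass-fibre batt = L/(kA) = 0.02/(0.0408×4.93) = 0.09943 K/W
R_outer film = 1/(h_o·A) = 1/(10.7×4.93) = 0.01896 K/W
R_total = 0.1184 K/W;  Q = ΔT/R_total = 19/0.1184 = 160.5 W
T_interface = T_inner − Q·ΣR(inner→interface) = 297 − 160×0.09944

T ≈ 281 K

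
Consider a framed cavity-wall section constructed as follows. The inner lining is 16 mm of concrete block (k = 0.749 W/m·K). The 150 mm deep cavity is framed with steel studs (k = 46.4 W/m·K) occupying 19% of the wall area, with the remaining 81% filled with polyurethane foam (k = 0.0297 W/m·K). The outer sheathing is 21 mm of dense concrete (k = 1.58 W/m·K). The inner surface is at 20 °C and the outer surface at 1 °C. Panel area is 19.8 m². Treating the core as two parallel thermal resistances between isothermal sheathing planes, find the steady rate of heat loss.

Sheathing layers in series; stud and cavity paths in parallel between them.
R_inner = 0.016/(0.749×19.8) = 0.001079 K/W
R_stud  = 0.15/(46.4×0.19×19.8) = 8.593×10^-4 K/W
R_cav   = 0.15/(0.0297×0.81×19.8) = 0.3149 K/W
1/R_core = 1/R_stud + 1/R_cav → R_core = 8.57×10^-4 K/W
R_outer = 0.021/(1.58×19.8) = 6.713×10^-4 K/W
R_total = 0.002607 K/W
Q = ΔT/R_total = 19/0.002607

Q ≈ 7290 W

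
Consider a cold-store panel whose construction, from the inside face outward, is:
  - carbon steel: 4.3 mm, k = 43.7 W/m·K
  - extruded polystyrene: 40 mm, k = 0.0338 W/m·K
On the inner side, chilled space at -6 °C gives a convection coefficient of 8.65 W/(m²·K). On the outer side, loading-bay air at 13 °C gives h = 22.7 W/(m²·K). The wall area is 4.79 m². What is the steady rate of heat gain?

Q ≈ 67.8 W

Using the resistance-network approach (series):
R_inner film = 1/(h_i·A) = 1/(8.65×4.79) = 0.02414 K/W
R_carbon steel = L/(kA) = 0.0043/(43.7×4.79) = 2.054×10^-5 K/W
R_extruded polystyrene = L/(kA) = 0.04/(0.0338×4.79) = 0.2471 K/W
R_outer film = 1/(h_o·A) = 1/(22.7×4.79) = 0.009197 K/W
R_total = 0.2804 K/W
Q = ΔT / R_total = 19 / 0.2804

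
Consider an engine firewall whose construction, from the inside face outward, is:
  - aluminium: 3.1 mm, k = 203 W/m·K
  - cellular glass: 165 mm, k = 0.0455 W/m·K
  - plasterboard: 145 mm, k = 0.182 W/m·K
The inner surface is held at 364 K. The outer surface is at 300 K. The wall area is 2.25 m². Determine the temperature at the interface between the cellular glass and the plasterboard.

Using the resistance-network approach (series):
R_aluminium = L/(kA) = 0.0031/(203×2.25) = 6.787×10^-6 K/W
R_cellular glass = L/(kA) = 0.165/(0.0455×2.25) = 1.612 K/W
R_plasterboard = L/(kA) = 0.145/(0.182×2.25) = 0.3541 K/W
R_total = 1.966 K/W;  Q = ΔT/R_total = 64/1.966 = 32.56 W
T_interface = T_inner − Q·ΣR(inner→interface) = 364 − 32.6×1.612

T ≈ 312 K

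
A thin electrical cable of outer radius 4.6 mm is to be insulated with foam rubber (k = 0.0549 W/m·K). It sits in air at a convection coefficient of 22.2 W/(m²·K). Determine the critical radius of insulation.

For a cylinder r_cr = k/h = 0.0549/22.2
r_cr = 2.47 mm; since the bare radius (4.6 mm) is above r_cr, any added insulation will reduce heat loss.

r_cr ≈ 2.47 mm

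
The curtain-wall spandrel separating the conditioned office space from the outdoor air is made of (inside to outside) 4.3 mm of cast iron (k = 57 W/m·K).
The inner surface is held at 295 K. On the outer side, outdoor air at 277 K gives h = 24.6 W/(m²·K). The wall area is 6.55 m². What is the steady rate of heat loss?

Using the resistance-network approach (series):
R_cast iron = L/(kA) = 0.0043/(57×6.55) = 1.152×10^-5 K/W
R_outer film = 1/(h_o·A) = 1/(24.6×6.55) = 0.006206 K/W
R_total = 0.006218 K/W
Q = ΔT / R_total = 18 / 0.006218

Q ≈ 2890 W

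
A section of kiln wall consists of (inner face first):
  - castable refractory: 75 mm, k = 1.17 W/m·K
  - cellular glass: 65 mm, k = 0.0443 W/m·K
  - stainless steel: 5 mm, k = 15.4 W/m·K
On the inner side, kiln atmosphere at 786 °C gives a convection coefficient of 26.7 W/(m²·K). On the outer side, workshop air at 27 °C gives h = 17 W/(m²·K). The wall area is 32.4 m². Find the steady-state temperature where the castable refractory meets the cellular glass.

Series thermal resistances:
R_inner film = 1/(h_i·A) = 1/(26.7×32.4) = 0.001156 K/W
R_castable refractory = L/(kA) = 0.075/(1.17×32.4) = 0.001978 K/W
R_cellular glass = L/(kA) = 0.065/(0.0443×32.4) = 0.04529 K/W
R_stainless steel = L/(kA) = 0.005/(15.4×32.4) = 1.002×10^-5 K/W
R_outer film = 1/(h_o·A) = 1/(17×32.4) = 0.001816 K/W
R_total = 0.05025 K/W;  Q = ΔT/R_total = 759/0.05025 = 15110 W
T_interface = T_inner − Q·ΣR(inner→interface) = 786 − 15100×0.003134

T ≈ 739 °C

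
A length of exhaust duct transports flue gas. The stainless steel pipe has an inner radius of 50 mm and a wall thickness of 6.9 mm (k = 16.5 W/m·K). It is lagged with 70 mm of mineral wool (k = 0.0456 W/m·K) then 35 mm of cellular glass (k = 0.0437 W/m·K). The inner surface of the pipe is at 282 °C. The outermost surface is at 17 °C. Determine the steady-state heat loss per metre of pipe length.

Per-layer cylindrical resistances, series-summed:
R_stainless steel pipe wall = ln(56.9/50)/(2π×16.5×1) = 0.001247 K/W
R_mineral wool = ln(126.9/56.9)/(2π×0.0456×1) = 2.8 K/W
R_cellular glass = ln(161.9/126.9)/(2π×0.0437×1) = 0.8871 K/W
R_total = 3.688 K/W
Q = ΔT/R_total = 265/3.688

q′ ≈ 71.9 W/m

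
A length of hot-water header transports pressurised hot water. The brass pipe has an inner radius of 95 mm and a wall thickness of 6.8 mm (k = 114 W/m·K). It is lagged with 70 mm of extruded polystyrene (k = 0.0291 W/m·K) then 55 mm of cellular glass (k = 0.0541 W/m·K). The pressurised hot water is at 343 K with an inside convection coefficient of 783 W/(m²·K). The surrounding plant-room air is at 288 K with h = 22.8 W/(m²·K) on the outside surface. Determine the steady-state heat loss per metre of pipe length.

For a radial system each layer contributes R = ln(r_out/r_in)/(2πkL); films add R = 1/(hA).
R_inner film = 1/(h_i·2πr₁L) = 1/(783×2π×0.095×1) = 0.00214 K/W
R_brass pipe wall = ln(101.8/95)/(2π×114×1) = 9.652×10^-5 K/W
R_extruded polystyrene = ln(171.8/101.8)/(2π×0.0291×1) = 2.862 K/W
R_cellular glass = ln(226.8/171.8)/(2π×0.0541×1) = 0.8171 K/W
R_outer film = 1/(h_o·2πr_oL) = 1/(22.8×2π×0.2268×1) = 0.03078 K/W
R_total = 3.712 K/W
Q = ΔT/R_total = 55/3.712

q′ ≈ 14.8 W/m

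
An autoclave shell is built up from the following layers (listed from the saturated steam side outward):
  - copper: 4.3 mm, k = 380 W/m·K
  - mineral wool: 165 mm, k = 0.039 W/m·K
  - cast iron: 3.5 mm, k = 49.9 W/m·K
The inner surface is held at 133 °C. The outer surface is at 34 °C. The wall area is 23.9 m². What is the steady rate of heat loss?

Q ≈ 559 W

Series thermal resistances:
R_copper = L/(kA) = 0.0043/(380×23.9) = 4.735×10^-7 K/W
R_mineral wool = L/(kA) = 0.165/(0.039×23.9) = 0.177 K/W
R_cast iron = L/(kA) = 0.0035/(49.9×23.9) = 2.935×10^-6 K/W
R_total = 0.177 K/W
Q = ΔT / R_total = 99 / 0.177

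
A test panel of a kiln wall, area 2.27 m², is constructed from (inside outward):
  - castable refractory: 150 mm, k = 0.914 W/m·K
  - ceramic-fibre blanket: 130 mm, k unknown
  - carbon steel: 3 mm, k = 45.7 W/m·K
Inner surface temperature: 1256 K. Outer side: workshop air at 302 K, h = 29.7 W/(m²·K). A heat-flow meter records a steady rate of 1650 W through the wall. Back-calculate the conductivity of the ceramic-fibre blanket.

Thermal resistances in series:
R_castable refractory = L/(kA) = 0.15/(0.914×2.27) = 0.0723 K/W
R_carbon steel = L/(kA) = 0.003/(45.7×2.27) = 2.892×10^-5 K/W
R_outer film = 1/(h_o·A) = 1/(29.7×2.27) = 0.01483 K/W
Sum of known resistances R_other = 0.08716 K/W
Total R = ΔT/Q = 954/1650 = 0.5782 K/W
R_ceramic-fibre blanket = R_total − R_other = 0.491 K/W
k = L/(R·A) = 0.13/(0.491×2.27)

k ≈ 0.117 W/(m·K)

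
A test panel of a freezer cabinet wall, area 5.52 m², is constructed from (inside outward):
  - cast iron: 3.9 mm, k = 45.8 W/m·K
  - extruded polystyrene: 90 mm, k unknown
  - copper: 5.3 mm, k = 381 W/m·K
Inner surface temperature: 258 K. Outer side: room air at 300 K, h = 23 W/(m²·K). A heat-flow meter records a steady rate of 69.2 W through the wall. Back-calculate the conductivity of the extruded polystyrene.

Treating each layer as a thermal resistance in series:
R_cast iron = L/(kA) = 0.0039/(45.8×5.52) = 1.543×10^-5 K/W
R_copper = L/(kA) = 0.0053/(381×5.52) = 2.52×10^-6 K/W
R_outer film = 1/(h_o·A) = 1/(23×5.52) = 0.007876 K/W
Sum of known resistances R_other = 0.007894 K/W
Total R = ΔT/Q = 42/69.2 = 0.6069 K/W
R_extruded polystyrene = R_total − R_other = 0.599 K/W
k = L/(R·A) = 0.09/(0.599×5.52)

k ≈ 0.0272 W/(m·K)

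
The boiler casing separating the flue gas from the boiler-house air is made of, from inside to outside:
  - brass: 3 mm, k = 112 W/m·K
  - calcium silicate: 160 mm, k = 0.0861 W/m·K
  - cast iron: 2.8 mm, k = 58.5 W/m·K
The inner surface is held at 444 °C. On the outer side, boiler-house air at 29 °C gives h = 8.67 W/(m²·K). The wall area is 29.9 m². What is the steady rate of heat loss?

Treating each layer as a thermal resistance in series:
R_brass = L/(kA) = 0.003/(112×29.9) = 8.958×10^-7 K/W
R_calcium silicate = L/(kA) = 0.16/(0.0861×29.9) = 0.06215 K/W
R_cast iron = L/(kA) = 0.0028/(58.5×29.9) = 1.601×10^-6 K/W
R_outer film = 1/(h_o·A) = 1/(8.67×29.9) = 0.003858 K/W
R_total = 0.06601 K/W
Q = ΔT / R_total = 415 / 0.06601

Q ≈ 6290 W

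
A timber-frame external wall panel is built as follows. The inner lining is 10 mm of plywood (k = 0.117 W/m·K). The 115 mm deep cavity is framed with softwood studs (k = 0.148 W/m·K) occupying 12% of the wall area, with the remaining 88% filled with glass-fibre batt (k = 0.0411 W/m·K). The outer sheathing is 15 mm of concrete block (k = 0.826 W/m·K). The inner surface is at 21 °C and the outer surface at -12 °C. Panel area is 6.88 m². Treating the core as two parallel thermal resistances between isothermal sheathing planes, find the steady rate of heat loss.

Q ≈ 102 W

Sheathing layers in series; stud and cavity paths in parallel between them.
R_inner = 0.01/(0.117×6.88) = 0.01242 K/W
R_stud  = 0.115/(0.148×0.12×6.88) = 0.9412 K/W
R_cav   = 0.115/(0.0411×0.88×6.88) = 0.4622 K/W
1/R_core = 1/R_stud + 1/R_cav → R_core = 0.31 K/W
R_outer = 0.015/(0.826×6.88) = 0.00264 K/W
R_total = 0.325 K/W
Q = ΔT/R_total = 33/0.325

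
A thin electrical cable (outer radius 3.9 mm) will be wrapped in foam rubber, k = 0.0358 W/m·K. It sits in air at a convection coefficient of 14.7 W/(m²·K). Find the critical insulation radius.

For a cylinder r_cr = k/h = 0.0358/14.7
r_cr = 2.44 mm; since the bare radius (3.9 mm) is above r_cr, any added insulation will reduce heat loss.

r_cr ≈ 2.44 mm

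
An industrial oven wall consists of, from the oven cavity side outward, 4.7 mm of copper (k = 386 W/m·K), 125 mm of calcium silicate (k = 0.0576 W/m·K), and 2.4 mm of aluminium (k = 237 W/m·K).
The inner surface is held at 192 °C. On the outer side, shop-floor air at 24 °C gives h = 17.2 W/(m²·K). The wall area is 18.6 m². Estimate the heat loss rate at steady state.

Series thermal resistances:
R_copper = L/(kA) = 0.0047/(386×18.6) = 6.546×10^-7 K/W
R_calcium silicate = L/(kA) = 0.125/(0.0576×18.6) = 0.1167 K/W
R_aluminium = L/(kA) = 0.0024/(237×18.6) = 5.444×10^-7 K/W
R_outer film = 1/(h_o·A) = 1/(17.2×18.6) = 0.003126 K/W
R_total = 0.1198 K/W
Q = ΔT / R_total = 168 / 0.1198

Q ≈ 1400 W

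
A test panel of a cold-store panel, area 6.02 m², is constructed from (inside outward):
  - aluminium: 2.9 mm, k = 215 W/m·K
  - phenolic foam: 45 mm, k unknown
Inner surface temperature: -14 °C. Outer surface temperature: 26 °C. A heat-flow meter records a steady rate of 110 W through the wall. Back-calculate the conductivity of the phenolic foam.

Series thermal resistances:
R_aluminium = L/(kA) = 0.0029/(215×6.02) = 2.241×10^-6 K/W
Sum of known resistances R_other = 2.241×10^-6 K/W
Total R = ΔT/Q = 40/110 = 0.3636 K/W
R_phenolic foam = R_total − R_other = 0.3636 K/W
k = L/(R·A) = 0.045/(0.3636×6.02)

k ≈ 0.0206 W/(m·K)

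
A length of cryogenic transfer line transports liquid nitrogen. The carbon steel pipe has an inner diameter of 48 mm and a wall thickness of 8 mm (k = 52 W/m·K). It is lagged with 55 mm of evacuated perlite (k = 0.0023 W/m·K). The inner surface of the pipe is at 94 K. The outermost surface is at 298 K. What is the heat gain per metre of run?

q′ ≈ 2.95 W/m

Radial resistances (cylindrical: R_cond = ln(r_o/r_i)/(2πkL), R_conv = 1/(h·2πrL)):
R_carbon steel pipe wall = ln(32/24)/(2π×52×1) = 8.805×10^-4 K/W
R_evacuated perlite = ln(87/32)/(2π×0.0023×1) = 69.21 K/W
R_total = 69.21 K/W
Q = ΔT/R_total = 204/69.21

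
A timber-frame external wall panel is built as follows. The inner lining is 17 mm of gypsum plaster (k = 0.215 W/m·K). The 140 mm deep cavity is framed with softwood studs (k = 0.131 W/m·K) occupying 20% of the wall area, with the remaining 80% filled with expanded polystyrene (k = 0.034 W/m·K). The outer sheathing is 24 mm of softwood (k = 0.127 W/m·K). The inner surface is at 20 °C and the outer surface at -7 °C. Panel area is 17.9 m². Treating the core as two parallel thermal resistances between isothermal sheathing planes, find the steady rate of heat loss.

Q ≈ 167 W

Sheathing layers in series; stud and cavity paths in parallel between them.
R_inner = 0.017/(0.215×17.9) = 0.004417 K/W
R_stud  = 0.14/(0.131×0.2×17.9) = 0.2985 K/W
R_cav   = 0.14/(0.034×0.8×17.9) = 0.2875 K/W
1/R_core = 1/R_stud + 1/R_cav → R_core = 0.1465 K/W
R_outer = 0.024/(0.127×17.9) = 0.01056 K/W
R_total = 0.1614 K/W
Q = ΔT/R_total = 27/0.1614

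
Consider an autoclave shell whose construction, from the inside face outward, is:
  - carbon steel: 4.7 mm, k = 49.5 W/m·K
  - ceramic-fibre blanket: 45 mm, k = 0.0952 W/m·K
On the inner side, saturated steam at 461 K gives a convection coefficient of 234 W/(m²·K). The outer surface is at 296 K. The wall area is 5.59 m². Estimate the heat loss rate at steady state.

Q ≈ 1930 W

Thermal resistances in series:
R_inner film = 1/(h_i·A) = 1/(234×5.59) = 7.645×10^-4 K/W
R_carbon steel = L/(kA) = 0.0047/(49.5×5.59) = 1.699×10^-5 K/W
R_ceramic-fibre blanket = L/(kA) = 0.045/(0.0952×5.59) = 0.08456 K/W
R_total = 0.08534 K/W
Q = ΔT / R_total = 165 / 0.08534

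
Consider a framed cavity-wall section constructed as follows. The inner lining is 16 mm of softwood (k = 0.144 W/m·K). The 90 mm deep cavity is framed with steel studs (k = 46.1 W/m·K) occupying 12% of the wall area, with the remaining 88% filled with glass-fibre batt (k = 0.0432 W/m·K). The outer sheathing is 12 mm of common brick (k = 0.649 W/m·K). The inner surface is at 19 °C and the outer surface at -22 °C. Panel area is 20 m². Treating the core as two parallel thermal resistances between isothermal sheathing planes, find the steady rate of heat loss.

Sheathing layers in series; stud and cavity paths in parallel between them.
R_inner = 0.016/(0.144×20) = 0.005556 K/W
R_stud  = 0.09/(46.1×0.12×20) = 8.134×10^-4 K/W
R_cav   = 0.09/(0.0432×0.88×20) = 0.1184 K/W
1/R_core = 1/R_stud + 1/R_cav → R_core = 8.079×10^-4 K/W
R_outer = 0.012/(0.649×20) = 9.245×10^-4 K/W
R_total = 0.007288 K/W
Q = ΔT/R_total = 41/0.007288

Q ≈ 5630 W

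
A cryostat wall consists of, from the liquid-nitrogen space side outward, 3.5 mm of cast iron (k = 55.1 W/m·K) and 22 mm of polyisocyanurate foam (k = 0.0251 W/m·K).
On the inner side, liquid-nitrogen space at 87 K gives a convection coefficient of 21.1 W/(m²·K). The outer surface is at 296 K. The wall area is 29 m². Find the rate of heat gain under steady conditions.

Treating each layer as a thermal resistance in series:
R_inner film = 1/(h_i·A) = 1/(21.1×29) = 0.001634 K/W
R_cast iron = L/(kA) = 0.0035/(55.1×29) = 2.19×10^-6 K/W
R_polyisocyanurate foam = L/(kA) = 0.022/(0.0251×29) = 0.03022 K/W
R_total = 0.03186 K/W
Q = ΔT / R_total = 209 / 0.03186

Q ≈ 6560 W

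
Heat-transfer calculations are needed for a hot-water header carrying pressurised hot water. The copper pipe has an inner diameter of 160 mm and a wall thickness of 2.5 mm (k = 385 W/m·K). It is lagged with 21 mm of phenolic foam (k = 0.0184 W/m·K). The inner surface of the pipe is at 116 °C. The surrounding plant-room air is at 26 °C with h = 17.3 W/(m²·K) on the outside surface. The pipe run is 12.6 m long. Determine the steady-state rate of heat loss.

For a radial system each layer contributes R = ln(r_out/r_in)/(2πkL); films add R = 1/(hA).
R_copper pipe wall = ln(82.5/80)/(2π×385×12.6) = 1.01×10^-6 K/W
R_phenolic foam = ln(103.5/82.5)/(2π×0.0184×12.6) = 0.1557 K/W
R_outer film = 1/(h_o·2πr_oL) = 1/(17.3×2π×0.1035×12.6) = 0.007054 K/W
R_total = 0.1627 K/W
Q = ΔT/R_total = 90/0.1627

Q ≈ 553 W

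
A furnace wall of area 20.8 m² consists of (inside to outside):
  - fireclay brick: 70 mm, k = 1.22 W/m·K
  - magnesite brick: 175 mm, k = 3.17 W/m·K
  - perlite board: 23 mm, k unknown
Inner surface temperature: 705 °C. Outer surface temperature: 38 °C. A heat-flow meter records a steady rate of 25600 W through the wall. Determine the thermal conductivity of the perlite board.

Model the wall as resistances in series:
R_fireclay brick = L/(kA) = 0.07/(1.22×20.8) = 0.002759 K/W
R_magnesite brick = L/(kA) = 0.175/(3.17×20.8) = 0.002654 K/W
Sum of known resistances R_other = 0.005413 K/W
Total R = ΔT/Q = 667/25600 = 0.02605 K/W
R_perlite board = R_total − R_other = 0.02064 K/W
k = L/(R·A) = 0.023/(0.02064×20.8)

k ≈ 0.0536 W/(m·K)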